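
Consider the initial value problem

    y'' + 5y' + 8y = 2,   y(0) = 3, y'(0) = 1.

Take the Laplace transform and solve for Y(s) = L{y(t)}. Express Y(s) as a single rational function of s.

Y(s) = (3*s^2 + 16*s + 2)/(s^3 + 5*s^2 + 8*s)

Take the Laplace transform of both sides.
Using L{y''} = s^2 Y - s·y(0) - y'(0) and L{y'} = sY - y(0), with y(0) = 3, y'(0) = 1, the left side becomes (s^2 + 5*s + 8)Y - (3*s + 16).
The right side is L{2} = 2/s.
So (s^2 + 5*s + 8)Y = 2/s + (3*s + 16).
Isolate Y and clear denominators.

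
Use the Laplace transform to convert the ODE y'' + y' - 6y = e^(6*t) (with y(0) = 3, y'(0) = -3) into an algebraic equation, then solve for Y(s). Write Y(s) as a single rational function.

Y(s) = (3*s^2 - 18*s + 1)/(s^3 - 5*s^2 - 12*s + 36)

Apply the Laplace transform to the equation.
Using L{y''} = s^2 Y - s·y(0) - y'(0) and L{y'} = sY - y(0), with y(0) = 3, y'(0) = -3, the left side becomes (s^2 + s - 6)Y - (3*s).
The right side is L{e^(6*t)} = 1/(s - 6).
So (s^2 + s - 6)Y = 1/(s - 6) + (3*s).
Divide through and combine into a single rational function.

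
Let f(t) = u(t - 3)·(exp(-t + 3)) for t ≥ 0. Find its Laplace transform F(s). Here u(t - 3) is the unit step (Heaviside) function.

By the second shifting theorem, L{u(t - c)·g(t - c)} = e^(-cs)·G(s) with c = 3 and G(s) = L{g(t)}.
L{e^(-t)} = 1/(s + 1).

F(s) = exp(-3*s)/(s + 1)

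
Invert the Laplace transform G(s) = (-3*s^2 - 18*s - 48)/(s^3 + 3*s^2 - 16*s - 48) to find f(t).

Factor the denominator: s^3 + 3*s^2 - 16*s - 48 = (s - 4)*(s + 3)*(s + 4).
Partial fraction decomposition gives [-3/(s + 4)] + [3/(s + 3)] + [-3/(s - 4)].
Invert each term: -3/(s + 4) ↔ -3e^(-4t); 3/(s + 3) ↔ 3e^(-3t); -3/(s - 4) ↔ -3e^(4t).

f(t) = -3*exp(4*t) + 3*exp(-3*t) - 3*exp(-4*t)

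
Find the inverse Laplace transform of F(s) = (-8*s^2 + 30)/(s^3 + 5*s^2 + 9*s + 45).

Factor the denominator: s^3 + 5*s^2 + 9*s + 45 = (s + 5)*(s^2 + 9).
Partial fraction decomposition gives [-5/(s + 5)] + [-3*s/(s^2 + 9)] + [15/(s^2 + 9)].
Invert each term: -5/(s + 5) ↔ -5e^(-5t); -3·s/(s^2 + 9) ↔ -3cos(3t); 5·3/(s^2 + 9) ↔ 5sin(3t).

5*sin(3*t) - 3*cos(3*t) - 5*exp(-5*t)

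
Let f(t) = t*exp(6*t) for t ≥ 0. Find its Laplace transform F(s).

L{e^(6t)} = 1/(s - 6).
Then apply L{t·g(t)} = -d/ds[G(s)] with G(s) = 1/(s - 6):
differentiating 1 time and applying the sign gives (s - 6)^(-2).

F(s) = (s - 6)^(-2)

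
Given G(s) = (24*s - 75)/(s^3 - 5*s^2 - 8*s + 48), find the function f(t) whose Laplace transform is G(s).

f(t) = 3*t*exp(4*t) + 3*exp(4*t) - 3*exp(-3*t)

Factor the denominator: s^3 - 5*s^2 - 8*s + 48 = (s - 4)^2*(s + 3).
Partial fraction decomposition gives [3/(s - 4)] + [3/(s - 4)^2] + [-3/(s + 3)].
Invert each term: 3/(s - 4) ↔ 3e^(4t); 3/(s - 4)^2 ↔ 3t·e^(4t); -3/(s + 3) ↔ -3e^(-3t).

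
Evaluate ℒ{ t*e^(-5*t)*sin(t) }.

L{sin(t)} = 1/(s^2 + 1).
Multiplying by e^(-5t) shifts s → s + 5, so L{e^(-5*t)*sin(t)} = 1/((s + 5)^2 + 1).
Then apply L{t·g(t)} = -d/ds[H(s)] with H(s) = 1/((s + 5)^2 + 1):
differentiating 1 time and applying the sign gives 2*(s + 5)/(s^2 + 10*s + 26)^2.

2*(s + 5)/(s^2 + 10*s + 26)^2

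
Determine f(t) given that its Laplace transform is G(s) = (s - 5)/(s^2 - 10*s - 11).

Rewrite the denominator: s^2 - 10*s - 11 = (s - 5)^2 - 36.
The form in (s - 5) signals a first-shifting-theorem factor e^(5t).
Since L{cosh(6t)} = s/(s^2 - 36), the inverse is exp(5*t)*cosh(6*t).

f(t) = exp(5*t)*cosh(6*t)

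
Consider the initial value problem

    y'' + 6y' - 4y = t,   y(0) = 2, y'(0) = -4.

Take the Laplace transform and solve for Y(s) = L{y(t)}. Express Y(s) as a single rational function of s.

Laplace-transform each side.
The derivative rules (L{y''} = s^2 Y - s·y(0) - y'(0) and L{y'} = sY - y(0), with y(0) = 2, y'(0) = -4) turn the left side into (s^2 + 6*s - 4)Y - (2*s + 8).
The right side is L{t} = s^(-2).
So (s^2 + 6*s - 4)Y = s^(-2) + (2*s + 8).
Solve for Y(s) and write it as one ratio of polynomials.

Y(s) = (2*s^3 + 8*s^2 + 1)/(s^4 + 6*s^3 - 4*s^2)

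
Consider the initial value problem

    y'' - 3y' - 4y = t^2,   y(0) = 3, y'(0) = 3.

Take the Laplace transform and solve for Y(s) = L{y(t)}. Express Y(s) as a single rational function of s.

Y(s) = (3*s^4 - 6*s^3 + 2)/(s^5 - 3*s^4 - 4*s^3)

Laplace-transform each side.
With L{y''} = s^2 Y - s·y(0) - y'(0) and L{y'} = sY - y(0), with y(0) = 3, y'(0) = 3: the LHS transforms to (s^2 - 3*s - 4)Y - (3*s - 6).
The right side is L{t^2} = 2/s^3.
So (s^2 - 3*s - 4)Y = 2/s^3 + (3*s - 6).
Isolate Y and clear denominators.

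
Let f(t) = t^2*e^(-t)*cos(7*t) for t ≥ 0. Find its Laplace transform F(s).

L{cos(7t)} = s/(s^2 + 49).
Multiplying by e^(-t) shifts s → s + 1, so L{e^(-t)*cos(7*t)} = (s + 1)/((s + 1)^2 + 49).
Then apply L{t^2·g(t)} = (-1)^2 d^2/ds^2[G(s)] with G(s) = (s + 1)/((s + 1)^2 + 49):
differentiating 2 times and applying the sign gives 2*(s + 1)*(s^2 + 2*s - 146)/(s^2 + 2*s + 50)^3.

F(s) = 2*(s + 1)*(s^2 + 2*s - 146)/(s^2 + 2*s + 50)^3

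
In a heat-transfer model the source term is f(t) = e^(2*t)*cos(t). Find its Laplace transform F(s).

F(s) = (s - 2)/((s - 2)^2 + 1)

L{cos(t)} = s/(s^2 + 1).
By the first shifting theorem, multiplying by e^(2t) replaces s with s - 2.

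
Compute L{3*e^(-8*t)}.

3/(s + 8)

L{3} = 3/s.
By the first shifting theorem, multiplying by e^(-8t) replaces s with s + 8.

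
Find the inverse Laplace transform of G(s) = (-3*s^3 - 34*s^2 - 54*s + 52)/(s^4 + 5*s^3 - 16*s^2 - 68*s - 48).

-3*exp(4*t) - 3*exp(-t) + 2*exp(-2*t) + exp(-6*t)

Factor the denominator: s^4 + 5*s^3 - 16*s^2 - 68*s - 48 = (s - 4)*(s + 1)*(s + 2)*(s + 6).
Partial fraction decomposition gives [2/(s + 2)] + [-3/(s - 4)] + [-3/(s + 1)] + [1/(s + 6)].
Invert each term: 2/(s + 2) ↔ 2e^(-2t); -3/(s - 4) ↔ -3e^(4t); -3/(s + 1) ↔ -3e^(-t); 1/(s + 6) ↔ e^(-6t).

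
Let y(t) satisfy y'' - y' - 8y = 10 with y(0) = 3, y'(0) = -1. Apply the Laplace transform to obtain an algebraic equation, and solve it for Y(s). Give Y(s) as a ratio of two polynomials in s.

Laplace-transform each side.
The derivative rules (L{y''} = s^2 Y - s·y(0) - y'(0) and L{y'} = sY - y(0), with y(0) = 3, y'(0) = -1) turn the left side into (s^2 - s - 8)Y - (3*s - 4).
The right side is L{10} = 10/s.
So (s^2 - s - 8)Y = 10/s + (3*s - 4).
Divide through and combine into a single rational function.

Y(s) = (3*s^2 - 4*s + 10)/(s^3 - s^2 - 8*s)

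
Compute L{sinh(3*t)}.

3/(s^2 - 9)

L{sinh(3t)} = 3/(s^2 - 9).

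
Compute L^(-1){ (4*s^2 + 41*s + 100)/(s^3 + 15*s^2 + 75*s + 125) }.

-5*t^2*exp(-5*t)/2 + t*exp(-5*t) + 4*exp(-5*t)

Factor the denominator: s^3 + 15*s^2 + 75*s + 125 = (s + 5)^3.
Partial fraction decomposition gives [4/(s + 5)] + [(s + 5)^(-2)] + [-5/(s + 5)^3].
Invert each term: 4/(s + 5) ↔ 4e^(-5t); 1/(s + 5)^2 ↔ t·e^(-5t); -5/(s + 5)^3 ↔ (-5/2)t^2·e^(-5t).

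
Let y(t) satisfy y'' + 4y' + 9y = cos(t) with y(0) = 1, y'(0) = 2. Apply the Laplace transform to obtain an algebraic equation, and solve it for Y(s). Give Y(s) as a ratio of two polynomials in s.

Laplace-transform each side.
The derivative rules (L{y''} = s^2 Y - s·y(0) - y'(0) and L{y'} = sY - y(0), with y(0) = 1, y'(0) = 2) turn the left side into (s^2 + 4*s + 9)Y - (s + 6).
The right side is L{cos(t)} = s/(s^2 + 1).
So (s^2 + 4*s + 9)Y = s/(s^2 + 1) + (s + 6).
Isolate Y and clear denominators.

Y(s) = (s^3 + 6*s^2 + 2*s + 6)/(s^4 + 4*s^3 + 10*s^2 + 4*s + 9)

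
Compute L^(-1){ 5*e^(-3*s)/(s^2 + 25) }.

The factor e^(-3s) signals a time shift by c = 3 (second shifting theorem).
L{sin(5t)} = 5/(s^2 + 25), so L^-1{5/(s^2 + 25)} = sin(5*t).
Hence the inverse is u(t - 3) times that function evaluated at t - 3.

Heaviside(t - 3)*(sin(5*t - 15))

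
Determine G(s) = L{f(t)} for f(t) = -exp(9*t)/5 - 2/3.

G(s) = -1/(5*(s - 9)) - 2/(3*s)

Apply the Laplace transform termwise.
(-1/5)·[L{e^(9t)} = 1/(s - 9)]; L{-2/3} = (-2/3)/s.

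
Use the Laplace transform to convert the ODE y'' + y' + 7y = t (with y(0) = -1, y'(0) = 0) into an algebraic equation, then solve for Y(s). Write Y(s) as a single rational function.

Y(s) = (-s^3 - s^2 + 1)/(s^4 + s^3 + 7*s^2)

Apply the Laplace transform to the equation.
The derivative rules (L{y''} = s^2 Y - s·y(0) - y'(0) and L{y'} = sY - y(0), with y(0) = -1, y'(0) = 0) turn the left side into (s^2 + s + 7)Y - (-s - 1).
The right side is L{t} = s^(-2).
So (s^2 + s + 7)Y = s^(-2) + (-s - 1).
Divide through and combine into a single rational function.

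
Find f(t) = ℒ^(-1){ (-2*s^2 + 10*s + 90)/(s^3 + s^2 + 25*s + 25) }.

f(t) = 3*sin(5*t) - 5*cos(5*t) + 3*exp(-t)

Factor the denominator: s^3 + s^2 + 25*s + 25 = (s + 1)*(s^2 + 25).
Partial fraction decomposition gives [3/(s + 1)] + [-5*s/(s^2 + 25)] + [15/(s^2 + 25)].
Invert each term: 3/(s + 1) ↔ 3e^(-t); -5·s/(s^2 + 25) ↔ -5cos(5t); 3·5/(s^2 + 25) ↔ 3sin(5t).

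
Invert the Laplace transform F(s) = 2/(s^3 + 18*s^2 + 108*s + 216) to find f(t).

Rewrite the denominator: s^3 + 18*s^2 + 108*s + 216 = (s + 6)^3.
The form in (s + 6) signals a first-shifting-theorem factor e^(-6t).
Since L{t^2} = 2!/s^3 = 2/s^3, the inverse is t^2*exp(-6*t).

f(t) = t^2*exp(-6*t)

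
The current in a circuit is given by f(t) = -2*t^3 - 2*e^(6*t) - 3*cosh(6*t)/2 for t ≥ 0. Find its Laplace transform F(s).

F(s) = -3*s/(2*(s^2 - 36)) - 2/(s - 6) - 12/s^4

By linearity of the Laplace transform, transform each term separately.
(-2)·[L{e^(6t)} = 1/(s - 6)]; (-3/2)·[L{cosh(6t)} = s/(s^2 - 36)]; (-2)·[L{t^3} = 3!/s^4 = 6/s^4].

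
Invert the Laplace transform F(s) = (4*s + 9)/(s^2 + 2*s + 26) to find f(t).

Complete the square in the denominator: s^2 + 2*s + 26 = (s + 1)^2 + 5^2.
Split the numerator to match: 4*s + 9 = 4·(s + 1) + 1·5.
Invert each term: 4·(s + 1)/((s + 1)^2 + 25) ↔ 4e^(-t)cos(5t); 1·5/((s + 1)^2 + 25) ↔ e^(-t)sin(5t).

f(t) = exp(-t)*sin(5*t) + 4*exp(-t)*cos(5*t)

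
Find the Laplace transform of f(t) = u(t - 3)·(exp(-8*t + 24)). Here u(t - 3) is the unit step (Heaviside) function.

By the second shifting theorem, L{u(t - c)·g(t - c)} = e^(-cs)·G(s) with c = 3 and G(s) = L{g(t)}.
L{e^(-8t)} = 1/(s + 8).

exp(-3*s)/(s + 8)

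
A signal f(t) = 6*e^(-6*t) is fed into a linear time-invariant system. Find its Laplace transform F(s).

F(s) = 6/(s + 6)

L{6} = 6/s.
By the first shifting theorem, multiplying by e^(-6t) replaces s with s + 6.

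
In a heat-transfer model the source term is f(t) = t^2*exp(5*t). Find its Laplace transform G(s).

G(s) = 2/(s - 5)^3

L{e^(5t)} = 1/(s - 5).
Then apply L{t^2·g(t)} = (-1)^2 d^2/ds^2[H(s)] with H(s) = 1/(s - 5):
differentiating 2 times and applying the sign gives 2/(s - 5)^3.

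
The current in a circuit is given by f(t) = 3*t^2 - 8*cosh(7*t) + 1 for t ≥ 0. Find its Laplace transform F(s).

F(s) = -8*s/(s^2 - 49) + 1/s + 6/s^3

Apply the Laplace transform termwise.
(3)·[L{t^2} = 2!/s^3 = 2/s^3]; L{1} = 1/s; (-8)·[L{cosh(7t)} = s/(s^2 - 49)].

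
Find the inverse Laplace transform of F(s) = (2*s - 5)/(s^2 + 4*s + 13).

Complete the square in the denominator: s^2 + 4*s + 13 = (s + 2)^2 + 3^2.
Split the numerator to match: 2*s - 5 = 2·(s + 2) - 3·3.
Invert each term: 2·(s + 2)/((s + 2)^2 + 9) ↔ 2e^(-2t)cos(3t); -3·3/((s + 2)^2 + 9) ↔ -3e^(-2t)sin(3t).

-3*exp(-2*t)*sin(3*t) + 2*exp(-2*t)*cos(3*t)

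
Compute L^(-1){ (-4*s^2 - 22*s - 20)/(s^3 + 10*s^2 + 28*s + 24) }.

2*t*exp(-2*t) - 2*exp(-2*t) - 2*exp(-6*t)

Factor the denominator: s^3 + 10*s^2 + 28*s + 24 = (s + 2)^2*(s + 6).
Partial fraction decomposition gives [-2/(s + 2)] + [2/(s + 2)^2] + [-2/(s + 6)].
Invert each term: -2/(s + 2) ↔ -2e^(-2t); 2/(s + 2)^2 ↔ 2t·e^(-2t); -2/(s + 6) ↔ -2e^(-6t).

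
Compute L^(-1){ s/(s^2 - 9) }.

cosh(3*t)

Since L{cosh(3t)} = s/(s^2 - 9), the inverse is cosh(3*t).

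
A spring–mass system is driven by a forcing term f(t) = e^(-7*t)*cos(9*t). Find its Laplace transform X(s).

L{cos(9t)} = s/(s^2 + 81).
By the first shifting theorem, multiplying by e^(-7t) replaces s with s + 7.

X(s) = (s + 7)/((s + 7)^2 + 81)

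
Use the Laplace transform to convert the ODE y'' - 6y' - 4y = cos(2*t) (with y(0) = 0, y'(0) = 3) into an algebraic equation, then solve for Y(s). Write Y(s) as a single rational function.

Laplace-transform each side.
Using L{y''} = s^2 Y - s·y(0) - y'(0) and L{y'} = sY - y(0), with y(0) = 0, y'(0) = 3, the left side becomes (s^2 - 6*s - 4)Y - (3).
The right side is L{cos(2*t)} = s/(s^2 + 4).
So (s^2 - 6*s - 4)Y = s/(s^2 + 4) + (3).
Divide through and combine into a single rational function.

Y(s) = (3*s^2 + s + 12)/(s^4 - 6*s^3 - 24*s - 16)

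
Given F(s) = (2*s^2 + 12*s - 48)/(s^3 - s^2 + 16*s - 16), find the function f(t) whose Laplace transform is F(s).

f(t) = -2*exp(t) + 4*sin(4*t) + 4*cos(4*t)

Factor the denominator: s^3 - s^2 + 16*s - 16 = (s - 1)*(s^2 + 16).
Partial fraction decomposition gives [-2/(s - 1)] + [4*s/(s^2 + 16)] + [16/(s^2 + 16)].
Invert each term: -2/(s - 1) ↔ -2e^(t); 4·s/(s^2 + 16) ↔ 4cos(4t); 4·4/(s^2 + 16) ↔ 4sin(4t).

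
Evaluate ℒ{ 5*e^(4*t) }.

L{5} = 5/s.
By the first shifting theorem, multiplying by e^(4t) replaces s with s - 4.

5/(s - 4)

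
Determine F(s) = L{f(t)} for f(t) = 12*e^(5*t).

L{12} = 12/s.
By the first shifting theorem, multiplying by e^(5t) replaces s with s - 5.

F(s) = 12/(s - 5)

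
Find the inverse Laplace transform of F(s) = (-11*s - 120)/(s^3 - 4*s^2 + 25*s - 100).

Factor the denominator: s^3 - 4*s^2 + 25*s - 100 = (s - 4)*(s^2 + 25).
Partial fraction decomposition gives [-4/(s - 4)] + [4*s/(s^2 + 25)] + [5/(s^2 + 25)].
Invert each term: -4/(s - 4) ↔ -4e^(4t); 4·s/(s^2 + 25) ↔ 4cos(5t); 1·5/(s^2 + 25) ↔ sin(5t).

-4*exp(4*t) + sin(5*t) + 4*cos(5*t)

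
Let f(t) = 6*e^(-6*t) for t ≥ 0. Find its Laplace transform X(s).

X(s) = 6/(s + 6)

L{6} = 6/s.
By the first shifting theorem, multiplying by e^(-6t) replaces s with s + 6.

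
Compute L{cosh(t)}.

L{cosh(t)} = s/(s^2 - 1).

s/(s^2 - 1)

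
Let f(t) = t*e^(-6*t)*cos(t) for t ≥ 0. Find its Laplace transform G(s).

L{cos(t)} = s/(s^2 + 1).
Multiplying by e^(-6t) shifts s → s + 6, so L{e^(-6*t)*cos(t)} = (s + 6)/((s + 6)^2 + 1).
Then apply L{t·g(t)} = -d/ds[H(s)] with H(s) = (s + 6)/((s + 6)^2 + 1):
differentiating 1 time and applying the sign gives (s + 5)*(s + 7)/(s^2 + 12*s + 37)^2.

G(s) = (s + 5)*(s + 7)/(s^2 + 12*s + 37)^2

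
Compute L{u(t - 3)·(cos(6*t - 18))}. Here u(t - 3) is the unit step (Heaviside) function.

s*exp(-3*s)/(s^2 + 36)

By the second shifting theorem, L{u(t - c)·g(t - c)} = e^(-cs)·H(s) with c = 3 and H(s) = L{g(t)}.
L{cos(6t)} = s/(s^2 + 36).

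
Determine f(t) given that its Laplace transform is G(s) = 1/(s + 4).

f(t) = exp(-4*t)

Since L{e^(-4t)} = 1/(s + 4), the inverse is e^(-4*t).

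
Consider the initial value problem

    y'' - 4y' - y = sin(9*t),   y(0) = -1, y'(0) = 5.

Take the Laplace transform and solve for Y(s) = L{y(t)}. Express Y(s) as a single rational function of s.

Y(s) = (-s^3 + 9*s^2 - 81*s + 738)/(s^4 - 4*s^3 + 80*s^2 - 324*s - 81)

Apply the Laplace transform to the equation.
The derivative rules (L{y''} = s^2 Y - s·y(0) - y'(0) and L{y'} = sY - y(0), with y(0) = -1, y'(0) = 5) turn the left side into (s^2 - 4*s - 1)Y - (-s + 9).
The right side is L{sin(9*t)} = 9/(s^2 + 81).
So (s^2 - 4*s - 1)Y = 9/(s^2 + 81) + (-s + 9).
Solve for Y(s) and write it as one ratio of polynomials.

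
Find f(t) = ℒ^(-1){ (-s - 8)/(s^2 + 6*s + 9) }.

f(t) = -5*t*exp(-3*t) - exp(-3*t)

Factor the denominator: s^2 + 6*s + 9 = (s + 3)^2.
Partial fraction decomposition gives [-1/(s + 3)] + [-5/(s + 3)^2].
Invert each term: -1/(s + 3) ↔ -e^(-3t); -5/(s + 3)^2 ↔ -5t·e^(-3t).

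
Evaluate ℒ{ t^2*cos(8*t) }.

L{cos(8t)} = s/(s^2 + 64).
Then apply L{t^2·g(t)} = (-1)^2 d^2/ds^2[G(s)] with G(s) = s/(s^2 + 64):
differentiating 2 times and applying the sign gives 2*s*(s^2 - 192)/(s^2 + 64)^3.

2*s*(s^2 - 192)/(s^2 + 64)^3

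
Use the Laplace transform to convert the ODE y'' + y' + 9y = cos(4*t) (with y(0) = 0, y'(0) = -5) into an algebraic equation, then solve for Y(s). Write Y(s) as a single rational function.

Take the Laplace transform of both sides.
With L{y''} = s^2 Y - s·y(0) - y'(0) and L{y'} = sY - y(0), with y(0) = 0, y'(0) = -5: the LHS transforms to (s^2 + s + 9)Y - (-5).
The right side is L{cos(4*t)} = s/(s^2 + 16).
So (s^2 + s + 9)Y = s/(s^2 + 16) + (-5).
Solve for Y(s) and write it as one ratio of polynomials.

Y(s) = (-5*s^2 + s - 80)/(s^4 + s^3 + 25*s^2 + 16*s + 144)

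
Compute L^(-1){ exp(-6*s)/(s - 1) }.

Heaviside(t - 6)*(exp(t - 6))

The factor e^(-6s) signals a time shift by c = 6 (second shifting theorem).
L{e^(t)} = 1/(s - 1), so L^-1{1/(s - 1)} = exp(t).
Hence the inverse is u(t - 6) times that function evaluated at t - 6.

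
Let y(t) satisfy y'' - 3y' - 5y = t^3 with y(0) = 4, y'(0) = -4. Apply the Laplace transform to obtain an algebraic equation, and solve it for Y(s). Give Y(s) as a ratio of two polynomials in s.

Y(s) = (4*s^5 - 16*s^4 + 6)/(s^6 - 3*s^5 - 5*s^4)

Transform both sides with L{·}.
The derivative rules (L{y''} = s^2 Y - s·y(0) - y'(0) and L{y'} = sY - y(0), with y(0) = 4, y'(0) = -4) turn the left side into (s^2 - 3*s - 5)Y - (4*s - 16).
The right side is L{t^3} = 6/s^4.
So (s^2 - 3*s - 5)Y = 6/s^4 + (4*s - 16).
Divide through and combine into a single rational function.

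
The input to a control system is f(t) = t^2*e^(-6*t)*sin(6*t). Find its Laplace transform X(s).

X(s) = 36*(s^2 + 12*s + 24)/(s^2 + 12*s + 72)^3

L{sin(6t)} = 6/(s^2 + 36).
Multiplying by e^(-6t) shifts s → s + 6, so L{e^(-6*t)*sin(6*t)} = 6/((s + 6)^2 + 36).
Then apply L{t^2·g(t)} = (-1)^2 d^2/ds^2[G(s)] with G(s) = 6/((s + 6)^2 + 36):
differentiating 2 times and applying the sign gives 36*(s^2 + 12*s + 24)/(s^2 + 12*s + 72)^3.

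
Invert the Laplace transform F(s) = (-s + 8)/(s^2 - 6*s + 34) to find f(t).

Complete the square in the denominator: s^2 - 6*s + 34 = (s - 3)^2 + 5^2.
Split the numerator to match: -s + 8 = -1·(s - 3) + 1·5.
Invert each term: -1·(s - 3)/((s - 3)^2 + 25) ↔ -e^(3t)cos(5t); 1·5/((s - 3)^2 + 25) ↔ e^(3t)sin(5t).

f(t) = exp(3*t)*sin(5*t) - exp(3*t)*cos(5*t)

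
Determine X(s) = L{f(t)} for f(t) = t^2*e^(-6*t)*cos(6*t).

X(s) = 2*(s + 6)*(s^2 + 12*s - 72)/(s^2 + 12*s + 72)^3

L{cos(6t)} = s/(s^2 + 36).
Multiplying by e^(-6t) shifts s → s + 6, so L{e^(-6*t)*cos(6*t)} = (s + 6)/((s + 6)^2 + 36).
Then apply L{t^2·g(t)} = (-1)^2 d^2/ds^2[G(s)] with G(s) = (s + 6)/((s + 6)^2 + 36):
differentiating 2 times and applying the sign gives 2*(s + 6)*(s^2 + 12*s - 72)/(s^2 + 12*s + 72)^3.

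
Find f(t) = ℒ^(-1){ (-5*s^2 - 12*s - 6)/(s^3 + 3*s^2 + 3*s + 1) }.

Factor the denominator: s^3 + 3*s^2 + 3*s + 1 = (s + 1)^3.
Partial fraction decomposition gives [-5/(s + 1)] + [-2/(s + 1)^2] + [(s + 1)^(-3)].
Invert each term: -5/(s + 1) ↔ -5e^(-t); -2/(s + 1)^2 ↔ -2t·e^(-t); 1/(s + 1)^3 ↔ (1/2)t^2·e^(-t).

f(t) = t^2*exp(-t)/2 - 2*t*exp(-t) - 5*exp(-t)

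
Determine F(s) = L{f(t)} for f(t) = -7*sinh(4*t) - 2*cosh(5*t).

F(s) = -2*s/(s^2 - 25) - 28/(s^2 - 16)

By linearity of the Laplace transform, transform each term separately.
(-2)·[L{cosh(5t)} = s/(s^2 - 25)]; (-7)·[L{sinh(4t)} = 4/(s^2 - 16)].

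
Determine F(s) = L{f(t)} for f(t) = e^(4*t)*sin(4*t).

L{sin(4t)} = 4/(s^2 + 16).
By the first shifting theorem, multiplying by e^(4t) replaces s with s - 4.

F(s) = 4/((s - 4)^2 + 16)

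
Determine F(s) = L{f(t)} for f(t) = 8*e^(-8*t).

L{8} = 8/s.
By the first shifting theorem, multiplying by e^(-8t) replaces s with s + 8.

F(s) = 8/(s + 8)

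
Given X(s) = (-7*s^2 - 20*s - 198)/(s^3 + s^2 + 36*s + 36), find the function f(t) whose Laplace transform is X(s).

Factor the denominator: s^3 + s^2 + 36*s + 36 = (s + 1)*(s^2 + 36).
Partial fraction decomposition gives [-5/(s + 1)] + [-2*s/(s^2 + 36)] + [-18/(s^2 + 36)].
Invert each term: -5/(s + 1) ↔ -5e^(-t); -2·s/(s^2 + 36) ↔ -2cos(6t); -3·6/(s^2 + 36) ↔ -3sin(6t).

f(t) = -3*sin(6*t) - 2*cos(6*t) - 5*exp(-t)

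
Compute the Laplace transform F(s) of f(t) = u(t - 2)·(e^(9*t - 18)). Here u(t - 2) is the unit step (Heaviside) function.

By the second shifting theorem, L{u(t - c)·g(t - c)} = e^(-cs)·G(s) with c = 2 and G(s) = L{g(t)}.
L{e^(9t)} = 1/(s - 9).

F(s) = exp(-2*s)/(s - 9)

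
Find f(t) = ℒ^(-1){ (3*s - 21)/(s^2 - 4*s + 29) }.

Complete the square in the denominator: s^2 - 4*s + 29 = (s - 2)^2 + 5^2.
Split the numerator to match: 3*s - 21 = 3·(s - 2) - 3·5.
Invert each term: 3·(s - 2)/((s - 2)^2 + 25) ↔ 3e^(2t)cos(5t); -3·5/((s - 2)^2 + 25) ↔ -3e^(2t)sin(5t).

f(t) = -3*exp(2*t)*sin(5*t) + 3*exp(2*t)*cos(5*t)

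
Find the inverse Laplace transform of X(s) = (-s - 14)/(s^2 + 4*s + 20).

-3*exp(-2*t)*sin(4*t) - exp(-2*t)*cos(4*t)

Complete the square in the denominator: s^2 + 4*s + 20 = (s + 2)^2 + 4^2.
Split the numerator to match: -s - 14 = -1·(s + 2) - 3·4.
Invert each term: -1·(s + 2)/((s + 2)^2 + 16) ↔ -e^(-2t)cos(4t); -3·4/((s + 2)^2 + 16) ↔ -3e^(-2t)sin(4t).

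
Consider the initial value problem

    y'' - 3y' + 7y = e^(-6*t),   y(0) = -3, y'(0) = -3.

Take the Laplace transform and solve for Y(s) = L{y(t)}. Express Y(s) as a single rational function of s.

Apply the Laplace transform to the equation.
The derivative rules (L{y''} = s^2 Y - s·y(0) - y'(0) and L{y'} = sY - y(0), with y(0) = -3, y'(0) = -3) turn the left side into (s^2 - 3*s + 7)Y - (-3*s + 6).
The right side is L{e^(-6*t)} = 1/(s + 6).
So (s^2 - 3*s + 7)Y = 1/(s + 6) + (-3*s + 6).
Solve for Y(s) and write it as one ratio of polynomials.

Y(s) = (-3*s^2 - 12*s + 37)/(s^3 + 3*s^2 - 11*s + 42)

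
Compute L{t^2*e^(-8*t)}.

L{e^(-8t)} = 1/(s + 8).
Then apply L{t^2·g(t)} = (-1)^2 d^2/ds^2[G(s)] with G(s) = 1/(s + 8):
differentiating 2 times and applying the sign gives 2/(s + 8)^3.

2/(s + 8)^3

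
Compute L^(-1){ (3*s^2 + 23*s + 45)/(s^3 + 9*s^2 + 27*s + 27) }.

3*t^2*exp(-3*t)/2 + 5*t*exp(-3*t) + 3*exp(-3*t)

Factor the denominator: s^3 + 9*s^2 + 27*s + 27 = (s + 3)^3.
Partial fraction decomposition gives [3/(s + 3)] + [5/(s + 3)^2] + [3/(s + 3)^3].
Invert each term: 3/(s + 3) ↔ 3e^(-3t); 5/(s + 3)^2 ↔ 5t·e^(-3t); 3/(s + 3)^3 ↔ (3/2)t^2·e^(-3t).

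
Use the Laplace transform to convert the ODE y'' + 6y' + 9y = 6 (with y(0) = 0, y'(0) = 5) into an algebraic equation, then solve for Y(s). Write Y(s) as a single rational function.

Take the Laplace transform of both sides.
The derivative rules (L{y''} = s^2 Y - s·y(0) - y'(0) and L{y'} = sY - y(0), with y(0) = 0, y'(0) = 5) turn the left side into (s^2 + 6*s + 9)Y - (5).
The right side is L{6} = 6/s.
So (s^2 + 6*s + 9)Y = 6/s + (5).
Isolate Y and clear denominators.

Y(s) = (5*s + 6)/(s^3 + 6*s^2 + 9*s)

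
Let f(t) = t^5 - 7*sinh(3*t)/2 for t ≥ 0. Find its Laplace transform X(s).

By linearity of the Laplace transform, transform each term separately.
L{t^5} = 5!/s^6 = 120/s^6; (-7/2)·[L{sinh(3t)} = 3/(s^2 - 9)].

X(s) = -21/(2*(s^2 - 9)) + 120/s^6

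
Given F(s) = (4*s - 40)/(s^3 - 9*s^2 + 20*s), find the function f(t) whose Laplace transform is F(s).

f(t) = -4*exp(5*t) + 6*exp(4*t) - 2

Factor the denominator: s^3 - 9*s^2 + 20*s = s*(s - 5)*(s - 4).
Partial fraction decomposition gives [6/(s - 4)] + [-4/(s - 5)] + [-2/s].
Invert each term: 6/(s - 4) ↔ 6e^(4t); -4/(s - 5) ↔ -4e^(5t); -2/(s - 0) ↔ -2e^(0t).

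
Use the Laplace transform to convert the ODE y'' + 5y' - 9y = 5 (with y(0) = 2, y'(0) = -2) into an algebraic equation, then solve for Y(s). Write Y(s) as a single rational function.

Transform both sides with L{·}.
Using L{y''} = s^2 Y - s·y(0) - y'(0) and L{y'} = sY - y(0), with y(0) = 2, y'(0) = -2, the left side becomes (s^2 + 5*s - 9)Y - (2*s + 8).
The right side is L{5} = 5/s.
So (s^2 + 5*s - 9)Y = 5/s + (2*s + 8).
Solve for Y(s) and write it as one ratio of polynomials.

Y(s) = (2*s^2 + 8*s + 5)/(s^3 + 5*s^2 - 9*s)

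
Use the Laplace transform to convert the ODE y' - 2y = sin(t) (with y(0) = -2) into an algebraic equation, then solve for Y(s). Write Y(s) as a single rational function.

Laplace-transform each side.
The derivative rules (L{y'} = sY - y(0) = sY - (-2)) turn the left side into (s - 2)Y - (-2).
The right side is L{sin(t)} = 1/(s^2 + 1).
So (s - 2)Y = 1/(s^2 + 1) + (-2).
Divide through and combine into a single rational function.

Y(s) = (-2*s^2 - 1)/(s^3 - 2*s^2 + s - 2)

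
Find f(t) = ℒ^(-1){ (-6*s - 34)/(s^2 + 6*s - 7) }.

f(t) = -5*exp(t) - exp(-7*t)

Factor the denominator: s^2 + 6*s - 7 = (s - 1)*(s + 7).
Partial fraction decomposition gives [-5/(s - 1)] + [-1/(s + 7)].
Invert each term: -5/(s - 1) ↔ -5e^(t); -1/(s + 7) ↔ -e^(-7t).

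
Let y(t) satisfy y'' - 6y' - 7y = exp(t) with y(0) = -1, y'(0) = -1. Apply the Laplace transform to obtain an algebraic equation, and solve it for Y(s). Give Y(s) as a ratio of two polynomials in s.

Apply the Laplace transform to the equation.
With L{y''} = s^2 Y - s·y(0) - y'(0) and L{y'} = sY - y(0), with y(0) = -1, y'(0) = -1: the LHS transforms to (s^2 - 6*s - 7)Y - (-s + 5).
The right side is L{exp(t)} = 1/(s - 1).
So (s^2 - 6*s - 7)Y = 1/(s - 1) + (-s + 5).
Divide through and combine into a single rational function.

Y(s) = (-s^2 + 6*s - 4)/(s^3 - 7*s^2 - s + 7)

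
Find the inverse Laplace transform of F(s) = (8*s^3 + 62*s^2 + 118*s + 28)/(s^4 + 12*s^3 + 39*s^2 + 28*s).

Factor the denominator: s^4 + 12*s^3 + 39*s^2 + 28*s = s*(s + 1)*(s + 4)*(s + 7).
Partial fraction decomposition gives [1/s] + [4/(s + 7)] + [1/(s + 4)] + [2/(s + 1)].
Invert each term: 1/(s - 0) ↔ e^(0t); 4/(s + 7) ↔ 4e^(-7t); 1/(s + 4) ↔ e^(-4t); 2/(s + 1) ↔ 2e^(-t).

1 + 2*exp(-t) + exp(-4*t) + 4*exp(-7*t)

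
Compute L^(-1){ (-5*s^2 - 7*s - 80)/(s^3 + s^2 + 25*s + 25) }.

Factor the denominator: s^3 + s^2 + 25*s + 25 = (s + 1)*(s^2 + 25).
Partial fraction decomposition gives [-3/(s + 1)] + [-2*s/(s^2 + 25)] + [-5/(s^2 + 25)].
Invert each term: -3/(s + 1) ↔ -3e^(-t); -2·s/(s^2 + 25) ↔ -2cos(5t); -1·5/(s^2 + 25) ↔ -sin(5t).

-sin(5*t) - 2*cos(5*t) - 3*exp(-t)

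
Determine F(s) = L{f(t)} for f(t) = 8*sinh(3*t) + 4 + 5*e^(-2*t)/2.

F(s) = 24/(s^2 - 9) + 5/(2*(s + 2)) + 4/s

Apply the Laplace transform termwise.
(8)·[L{sinh(3t)} = 3/(s^2 - 9)]; (5/2)·[L{e^(-2t)} = 1/(s + 2)]; L{4} = 4/s.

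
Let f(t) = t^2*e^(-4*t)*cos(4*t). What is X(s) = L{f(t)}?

X(s) = 2*(s + 4)*(s^2 + 8*s - 32)/(s^2 + 8*s + 32)^3

L{cos(4t)} = s/(s^2 + 16).
Multiplying by e^(-4t) shifts s → s + 4, so L{e^(-4*t)*cos(4*t)} = (s + 4)/((s + 4)^2 + 16).
Then apply L{t^2·g(t)} = (-1)^2 d^2/ds^2[G(s)] with G(s) = (s + 4)/((s + 4)^2 + 16):
differentiating 2 times and applying the sign gives 2*(s + 4)*(s^2 + 8*s - 32)/(s^2 + 8*s + 32)^3.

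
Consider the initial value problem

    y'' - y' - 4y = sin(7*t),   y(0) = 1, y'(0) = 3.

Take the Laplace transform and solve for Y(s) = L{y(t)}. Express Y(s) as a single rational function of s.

Y(s) = (s^3 + 2*s^2 + 49*s + 105)/(s^4 - s^3 + 45*s^2 - 49*s - 196)

Apply the Laplace transform to the equation.
The derivative rules (L{y''} = s^2 Y - s·y(0) - y'(0) and L{y'} = sY - y(0), with y(0) = 1, y'(0) = 3) turn the left side into (s^2 - s - 4)Y - (s + 2).
The right side is L{sin(7*t)} = 7/(s^2 + 49).
So (s^2 - s - 4)Y = 7/(s^2 + 49) + (s + 2).
Solve for Y(s) and write it as one ratio of polynomials.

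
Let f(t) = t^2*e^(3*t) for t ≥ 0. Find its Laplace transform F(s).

L{e^(3t)} = 1/(s - 3).
Then apply L{t^2·g(t)} = (-1)^2 d^2/ds^2[G(s)] with G(s) = 1/(s - 3):
differentiating 2 times and applying the sign gives 2/(s - 3)^3.

F(s) = 2/(s - 3)^3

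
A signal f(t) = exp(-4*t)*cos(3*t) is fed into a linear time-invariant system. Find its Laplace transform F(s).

F(s) = (s + 4)/((s + 4)^2 + 9)

L{cos(3t)} = s/(s^2 + 9).
By the first shifting theorem, multiplying by e^(-4t) replaces s with s + 4.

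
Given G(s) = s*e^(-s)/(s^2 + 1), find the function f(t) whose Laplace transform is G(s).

The factor e^(-s) signals a time shift by c = 1 (second shifting theorem).
L{cos(t)} = s/(s^2 + 1), so L^-1{s/(s^2 + 1)} = cos(t).
Hence the inverse is u(t - 1) times that function evaluated at t - 1.

f(t) = Heaviside(t - 1)*(cos(t - 1))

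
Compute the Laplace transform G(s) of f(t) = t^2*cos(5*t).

G(s) = 2*s*(s^2 - 75)/(s^2 + 25)^3

L{cos(5t)} = s/(s^2 + 25).
Then apply L{t^2·g(t)} = (-1)^2 d^2/ds^2[H(s)] with H(s) = s/(s^2 + 25):
differentiating 2 times and applying the sign gives 2*s*(s^2 - 75)/(s^2 + 25)^3.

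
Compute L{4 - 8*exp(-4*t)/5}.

-8/(5*(s + 4)) + 4/s

By linearity of the Laplace transform, transform each term separately.
(-8/5)·[L{e^(-4t)} = 1/(s + 4)]; L{4} = 4/s.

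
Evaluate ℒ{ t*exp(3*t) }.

(s - 3)^(-2)

L{t} = 1!/s^2 = 1/s^2.
By the first shifting theorem, multiplying by e^(3t) replaces s with s - 3.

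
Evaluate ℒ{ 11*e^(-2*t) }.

L{11} = 11/s.
By the first shifting theorem, multiplying by e^(-2t) replaces s with s + 2.

11/(s + 2)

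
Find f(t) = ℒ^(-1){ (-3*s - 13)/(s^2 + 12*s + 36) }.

f(t) = 5*t*exp(-6*t) - 3*exp(-6*t)

Factor the denominator: s^2 + 12*s + 36 = (s + 6)^2.
Partial fraction decomposition gives [-3/(s + 6)] + [5/(s + 6)^2].
Invert each term: -3/(s + 6) ↔ -3e^(-6t); 5/(s + 6)^2 ↔ 5t·e^(-6t).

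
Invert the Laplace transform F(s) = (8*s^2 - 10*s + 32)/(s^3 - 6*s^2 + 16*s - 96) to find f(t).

Factor the denominator: s^3 - 6*s^2 + 16*s - 96 = (s - 6)*(s^2 + 16).
Partial fraction decomposition gives [5/(s - 6)] + [3*s/(s^2 + 16)] + [8/(s^2 + 16)].
Invert each term: 5/(s - 6) ↔ 5e^(6t); 3·s/(s^2 + 16) ↔ 3cos(4t); 2·4/(s^2 + 16) ↔ 2sin(4t).

f(t) = 5*exp(6*t) + 2*sin(4*t) + 3*cos(4*t)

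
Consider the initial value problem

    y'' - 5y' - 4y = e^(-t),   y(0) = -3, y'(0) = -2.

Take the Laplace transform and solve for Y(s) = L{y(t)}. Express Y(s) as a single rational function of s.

Transform both sides with L{·}.
With L{y''} = s^2 Y - s·y(0) - y'(0) and L{y'} = sY - y(0), with y(0) = -3, y'(0) = -2: the LHS transforms to (s^2 - 5*s - 4)Y - (-3*s + 13).
The right side is L{e^(-t)} = 1/(s + 1).
So (s^2 - 5*s - 4)Y = 1/(s + 1) + (-3*s + 13).
Divide through and combine into a single rational function.

Y(s) = (-3*s^2 + 10*s + 14)/(s^3 - 4*s^2 - 9*s - 4)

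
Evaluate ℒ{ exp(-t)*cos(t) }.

L{cos(t)} = s/(s^2 + 1).
By the first shifting theorem, multiplying by e^(-t) replaces s with s + 1.

(s + 1)/((s + 1)^2 + 1)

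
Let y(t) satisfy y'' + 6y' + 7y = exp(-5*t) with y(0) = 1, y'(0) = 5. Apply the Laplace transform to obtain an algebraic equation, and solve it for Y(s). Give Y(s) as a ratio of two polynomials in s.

Take the Laplace transform of both sides.
Using L{y''} = s^2 Y - s·y(0) - y'(0) and L{y'} = sY - y(0), with y(0) = 1, y'(0) = 5, the left side becomes (s^2 + 6*s + 7)Y - (s + 11).
The right side is L{exp(-5*t)} = 1/(s + 5).
So (s^2 + 6*s + 7)Y = 1/(s + 5) + (s + 11).
Divide through and combine into a single rational function.

Y(s) = (s^2 + 16*s + 56)/(s^3 + 11*s^2 + 37*s + 35)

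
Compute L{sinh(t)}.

1/(s^2 - 1)

L{sinh(t)} = 1/(s^2 - 1).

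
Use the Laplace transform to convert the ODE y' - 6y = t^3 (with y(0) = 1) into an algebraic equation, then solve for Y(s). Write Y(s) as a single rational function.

Apply the Laplace transform to the equation.
With L{y'} = sY - y(0) = sY - 1: the LHS transforms to (s - 6)Y - (1).
The right side is L{t^3} = 6/s^4.
So (s - 6)Y = 6/s^4 + (1).
Solve for Y(s) and write it as one ratio of polynomials.

Y(s) = (s^4 + 6)/(s^5 - 6*s^4)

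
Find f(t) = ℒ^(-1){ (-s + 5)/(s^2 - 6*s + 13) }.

f(t) = exp(3*t)*sin(2*t) - exp(3*t)*cos(2*t)

Complete the square in the denominator: s^2 - 6*s + 13 = (s - 3)^2 + 2^2.
Split the numerator to match: -s + 5 = -1·(s - 3) + 1·2.
Invert each term: -1·(s - 3)/((s - 3)^2 + 4) ↔ -e^(3t)cos(2t); 1·2/((s - 3)^2 + 4) ↔ e^(3t)sin(2t).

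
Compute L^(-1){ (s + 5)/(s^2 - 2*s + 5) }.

Complete the square in the denominator: s^2 - 2*s + 5 = (s - 1)^2 + 2^2.
Split the numerator to match: s + 5 = 1·(s - 1) + 3·2.
Invert each term: 1·(s - 1)/((s - 1)^2 + 4) ↔ e^(t)cos(2t); 3·2/((s - 1)^2 + 4) ↔ 3e^(t)sin(2t).

3*exp(t)*sin(2*t) + exp(t)*cos(2*t)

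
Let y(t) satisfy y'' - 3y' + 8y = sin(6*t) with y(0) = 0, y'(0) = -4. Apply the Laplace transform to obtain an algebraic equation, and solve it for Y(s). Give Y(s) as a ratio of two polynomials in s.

Y(s) = (-4*s^2 - 138)/(s^4 - 3*s^3 + 44*s^2 - 108*s + 288)

Transform both sides with L{·}.
The derivative rules (L{y''} = s^2 Y - s·y(0) - y'(0) and L{y'} = sY - y(0), with y(0) = 0, y'(0) = -4) turn the left side into (s^2 - 3*s + 8)Y - (-4).
The right side is L{sin(6*t)} = 6/(s^2 + 36).
So (s^2 - 3*s + 8)Y = 6/(s^2 + 36) + (-4).
Solve for Y(s) and write it as one ratio of polynomials.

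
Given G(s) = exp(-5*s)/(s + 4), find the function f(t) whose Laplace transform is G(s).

f(t) = Heaviside(t - 5)*(exp(-4*t + 20))

The factor e^(-5s) signals a time shift by c = 5 (second shifting theorem).
L{e^(-4t)} = 1/(s + 4), so L^-1{1/(s + 4)} = exp(-4*t).
Hence the inverse is u(t - 5) times that function evaluated at t - 5.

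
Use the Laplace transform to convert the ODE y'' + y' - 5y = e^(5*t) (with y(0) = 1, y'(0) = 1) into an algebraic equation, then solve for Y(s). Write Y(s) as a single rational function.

Take the Laplace transform of both sides.
With L{y''} = s^2 Y - s·y(0) - y'(0) and L{y'} = sY - y(0), with y(0) = 1, y'(0) = 1: the LHS transforms to (s^2 + s - 5)Y - (s + 2).
The right side is L{e^(5*t)} = 1/(s - 5).
So (s^2 + s - 5)Y = 1/(s - 5) + (s + 2).
Solve for Y(s) and write it as one ratio of polynomials.

Y(s) = (s^2 - 3*s - 9)/(s^3 - 4*s^2 - 10*s + 25)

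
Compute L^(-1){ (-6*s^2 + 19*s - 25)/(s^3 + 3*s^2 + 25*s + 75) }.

5*sin(5*t) - 2*cos(5*t) - 4*exp(-3*t)

Factor the denominator: s^3 + 3*s^2 + 25*s + 75 = (s + 3)*(s^2 + 25).
Partial fraction decomposition gives [-4/(s + 3)] + [-2*s/(s^2 + 25)] + [25/(s^2 + 25)].
Invert each term: -4/(s + 3) ↔ -4e^(-3t); -2·s/(s^2 + 25) ↔ -2cos(5t); 5·5/(s^2 + 25) ↔ 5sin(5t).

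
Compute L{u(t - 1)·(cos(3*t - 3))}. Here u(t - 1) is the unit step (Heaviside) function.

By the second shifting theorem, L{u(t - c)·g(t - c)} = e^(-cs)·G(s) with c = 1 and G(s) = L{g(t)}.
L{cos(3t)} = s/(s^2 + 9).

s*exp(-s)/(s^2 + 9)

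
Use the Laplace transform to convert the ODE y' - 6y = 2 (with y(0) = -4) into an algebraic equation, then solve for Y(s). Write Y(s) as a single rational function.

Y(s) = (-4*s + 2)/(s^2 - 6*s)

Transform both sides with L{·}.
With L{y'} = sY - y(0) = sY - (-4): the LHS transforms to (s - 6)Y - (-4).
The right side is L{2} = 2/s.
So (s - 6)Y = 2/s + (-4).
Isolate Y and clear denominators.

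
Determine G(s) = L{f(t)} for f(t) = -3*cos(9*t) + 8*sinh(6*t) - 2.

G(s) = -3*s/(s^2 + 81) + 48/(s^2 - 36) - 2/s

By linearity of the Laplace transform, transform each term separately.
(-3)·[L{cos(9t)} = s/(s^2 + 81)]; (8)·[L{sinh(6t)} = 6/(s^2 - 36)]; L{-2} = -2/s.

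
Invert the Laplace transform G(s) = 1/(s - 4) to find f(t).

Since L{e^(4t)} = 1/(s - 4), the inverse is e^(4*t).

f(t) = exp(4*t)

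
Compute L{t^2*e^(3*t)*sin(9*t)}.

L{sin(9t)} = 9/(s^2 + 81).
Multiplying by e^(3t) shifts s → s - 3, so L{e^(3*t)*sin(9*t)} = 9/((s - 3)^2 + 81).
Then apply L{t^2·g(t)} = (-1)^2 d^2/ds^2[H(s)] with H(s) = 9/((s - 3)^2 + 81):
differentiating 2 times and applying the sign gives 54*(s^2 - 6*s - 18)/(s^2 - 6*s + 90)^3.

54*(s^2 - 6*s - 18)/(s^2 - 6*s + 90)^3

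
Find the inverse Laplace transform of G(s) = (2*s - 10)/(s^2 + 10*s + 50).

Complete the square in the denominator: s^2 + 10*s + 50 = (s + 5)^2 + 5^2.
Split the numerator to match: 2*s - 10 = 2·(s + 5) - 4·5.
Invert each term: 2·(s + 5)/((s + 5)^2 + 25) ↔ 2e^(-5t)cos(5t); -4·5/((s + 5)^2 + 25) ↔ -4e^(-5t)sin(5t).

-4*exp(-5*t)*sin(5*t) + 2*exp(-5*t)*cos(5*t)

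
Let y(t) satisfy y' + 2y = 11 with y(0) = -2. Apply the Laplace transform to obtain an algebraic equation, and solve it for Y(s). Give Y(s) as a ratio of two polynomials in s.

Laplace-transform each side.
With L{y'} = sY - y(0) = sY - (-2): the LHS transforms to (s + 2)Y - (-2).
The right side is L{11} = 11/s.
So (s + 2)Y = 11/s + (-2).
Divide through and combine into a single rational function.

Y(s) = (-2*s + 11)/(s^2 + 2*s)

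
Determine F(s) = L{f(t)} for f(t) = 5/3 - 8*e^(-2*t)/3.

The transform is linear, so treat each term independently.
L{5/3} = (5/3)/s; (-8/3)·[L{e^(-2t)} = 1/(s + 2)].

F(s) = -8/(3*(s + 2)) + 5/(3*s)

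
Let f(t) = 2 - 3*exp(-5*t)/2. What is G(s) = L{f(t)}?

By linearity of the Laplace transform, transform each term separately.
(-3/2)·[L{e^(-5t)} = 1/(s + 5)]; L{2} = 2/s.

G(s) = -3/(2*(s + 5)) + 2/s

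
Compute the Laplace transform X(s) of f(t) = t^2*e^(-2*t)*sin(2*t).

L{sin(2t)} = 2/(s^2 + 4).
Multiplying by e^(-2t) shifts s → s + 2, so L{e^(-2*t)*sin(2*t)} = 2/((s + 2)^2 + 4).
Then apply L{t^2·g(t)} = (-1)^2 d^2/ds^2[G(s)] with G(s) = 2/((s + 2)^2 + 4):
differentiating 2 times and applying the sign gives 4*(3*s^2 + 12*s + 8)/(s^2 + 4*s + 8)^3.

X(s) = 4*(3*s^2 + 12*s + 8)/(s^2 + 4*s + 8)^3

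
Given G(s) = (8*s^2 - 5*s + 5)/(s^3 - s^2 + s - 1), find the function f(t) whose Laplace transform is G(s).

Factor the denominator: s^3 - s^2 + s - 1 = (s - 1)*(s^2 + 1).
Partial fraction decomposition gives [4/(s - 1)] + [4*s/(s^2 + 1)] + [-1/(s^2 + 1)].
Invert each term: 4/(s - 1) ↔ 4e^(t); 4·s/(s^2 + 1) ↔ 4cos(t); -1·1/(s^2 + 1) ↔ -sin(t).

f(t) = 4*exp(t) - sin(t) + 4*cos(t)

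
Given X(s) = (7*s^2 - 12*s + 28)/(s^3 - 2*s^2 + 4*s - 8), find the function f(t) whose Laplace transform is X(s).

Factor the denominator: s^3 - 2*s^2 + 4*s - 8 = (s - 2)*(s^2 + 4).
Partial fraction decomposition gives [4/(s - 2)] + [3*s/(s^2 + 4)] + [-6/(s^2 + 4)].
Invert each term: 4/(s - 2) ↔ 4e^(2t); 3·s/(s^2 + 4) ↔ 3cos(2t); -3·2/(s^2 + 4) ↔ -3sin(2t).

f(t) = 4*exp(2*t) - 3*sin(2*t) + 3*cos(2*t)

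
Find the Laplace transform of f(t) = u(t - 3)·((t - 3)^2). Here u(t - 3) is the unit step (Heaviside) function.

By the second shifting theorem, L{u(t - c)·g(t - c)} = e^(-cs)·G(s) with c = 3 and G(s) = L{g(t)}.
L{t^2} = 2!/s^3 = 2/s^3.

2*exp(-3*s)/s^3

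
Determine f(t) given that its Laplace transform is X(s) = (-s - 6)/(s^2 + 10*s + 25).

f(t) = -t*exp(-5*t) - exp(-5*t)

Factor the denominator: s^2 + 10*s + 25 = (s + 5)^2.
Partial fraction decomposition gives [-1/(s + 5)] + [-1/(s + 5)^2].
Invert each term: -1/(s + 5) ↔ -e^(-5t); -1/(s + 5)^2 ↔ -t·e^(-5t).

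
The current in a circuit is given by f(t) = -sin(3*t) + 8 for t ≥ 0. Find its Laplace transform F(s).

Apply the Laplace transform termwise.
L{8} = 8/s; (-1)·[L{sin(3t)} = 3/(s^2 + 9)].

F(s) = -3/(s^2 + 9) + 8/s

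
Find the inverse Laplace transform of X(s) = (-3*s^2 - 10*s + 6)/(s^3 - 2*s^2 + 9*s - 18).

Factor the denominator: s^3 - 2*s^2 + 9*s - 18 = (s - 2)*(s^2 + 9).
Partial fraction decomposition gives [-2/(s - 2)] + [-s/(s^2 + 9)] + [-12/(s^2 + 9)].
Invert each term: -2/(s - 2) ↔ -2e^(2t); -1·s/(s^2 + 9) ↔ -cos(3t); -4·3/(s^2 + 9) ↔ -4sin(3t).

-2*exp(2*t) - 4*sin(3*t) - cos(3*t)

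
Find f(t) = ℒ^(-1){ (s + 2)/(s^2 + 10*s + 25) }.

f(t) = -3*t*exp(-5*t) + exp(-5*t)

Factor the denominator: s^2 + 10*s + 25 = (s + 5)^2.
Partial fraction decomposition gives [1/(s + 5)] + [-3/(s + 5)^2].
Invert each term: 1/(s + 5) ↔ e^(-5t); -3/(s + 5)^2 ↔ -3t·e^(-5t).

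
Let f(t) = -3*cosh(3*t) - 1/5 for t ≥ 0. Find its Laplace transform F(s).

Apply the Laplace transform termwise.
(-3)·[L{cosh(3t)} = s/(s^2 - 9)]; L{-1/5} = (-1/5)/s.

F(s) = -3*s/(s^2 - 9) - 1/(5*s)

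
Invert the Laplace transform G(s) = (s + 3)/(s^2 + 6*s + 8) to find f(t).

f(t) = exp(-3*t)*cosh(t)

Rewrite the denominator: s^2 + 6*s + 8 = (s + 3)^2 - 1.
The form in (s + 3) signals a first-shifting-theorem factor e^(-3t).
Since L{cosh(t)} = s/(s^2 - 1), the inverse is e^(-3*t)*cosh(t).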